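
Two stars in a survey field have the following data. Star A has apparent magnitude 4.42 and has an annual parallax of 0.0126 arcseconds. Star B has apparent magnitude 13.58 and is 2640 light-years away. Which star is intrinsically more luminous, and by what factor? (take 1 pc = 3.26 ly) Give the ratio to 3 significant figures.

Star A: d = 1/p = 1/0.0126″ = 79.37 pc
Star A: M = m − 5 log₁₀ d + 5 = 4.42 − 5·1.8996 + 5 = -0.078
Star B: d = 2640 ly / 3.26 = 809.8 pc
Star B: M = m − 5 log₁₀ d + 5 = 13.58 − 5·2.9084 + 5 = 4.038
ΔM = M_A − M_B = -0.078 − (4.038) = -4.116; smaller M is more luminous → Star A.
L ratio = 10^(0.4 |ΔM|) = 10^1.646 = 44.31

Star A is more luminous, by a factor of 44.3.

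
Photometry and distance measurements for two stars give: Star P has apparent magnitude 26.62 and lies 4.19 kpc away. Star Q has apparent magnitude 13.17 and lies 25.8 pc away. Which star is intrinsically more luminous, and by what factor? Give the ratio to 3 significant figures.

Star Q is more luminous, by a factor of 9.10.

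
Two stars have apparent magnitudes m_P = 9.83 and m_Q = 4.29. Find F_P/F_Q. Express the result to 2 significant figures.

F_P/F_Q ≈ 6.1×10^-3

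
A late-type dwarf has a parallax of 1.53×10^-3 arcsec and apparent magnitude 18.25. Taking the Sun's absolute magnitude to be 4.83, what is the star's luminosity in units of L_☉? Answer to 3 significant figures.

d = 1/p = 1/1.53×10^-3″ = 653.6 pc
M = m − 5 log₁₀ d + 5 = 18.25 − 5·2.8153 + 5 = 9.173
M − M_☉ = 9.173 − 4.83 = 4.343
L/L_☉ = 10^(−0.4 × 4.343) = 0.01831

L/L_☉ ≈ 0.0183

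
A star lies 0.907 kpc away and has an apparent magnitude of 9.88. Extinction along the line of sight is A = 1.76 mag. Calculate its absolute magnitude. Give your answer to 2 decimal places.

M ≈ -1.67

d = 0.907 kpc = 907.0 pc
5 log₁₀(d/10 pc) = 5 log₁₀(907.0) − 5 = 9.788
M = m − 5 log₁₀(d/10) − A = 9.88 − 9.788 − 1.76 = -1.668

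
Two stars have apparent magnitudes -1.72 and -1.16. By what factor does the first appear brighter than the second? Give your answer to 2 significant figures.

1.7

Magnitude difference = -0.56
Flux ratio = 10^(−0.4 Δm) = 10^(−0.4 × -0.56) = 10^0.224 = 1.675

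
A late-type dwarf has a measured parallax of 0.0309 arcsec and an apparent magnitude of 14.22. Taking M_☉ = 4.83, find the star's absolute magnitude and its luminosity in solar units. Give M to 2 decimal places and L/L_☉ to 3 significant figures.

d = 1/p = 1/0.0309″ = 32.36 pc
M = m − 5 log₁₀ d + 5 = 14.22 − 5·1.5100 + 5 = 11.670
M − M_☉ = 11.670 − 4.83 = 6.840
L/L_☉ = 10^(−0.4 × 6.840) = 1.837×10^-3

M ≈ 11.67; L/L_☉ ≈ 1.84×10^-3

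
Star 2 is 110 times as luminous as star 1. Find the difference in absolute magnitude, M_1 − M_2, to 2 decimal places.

M_1 − M_2 ≈ 5.10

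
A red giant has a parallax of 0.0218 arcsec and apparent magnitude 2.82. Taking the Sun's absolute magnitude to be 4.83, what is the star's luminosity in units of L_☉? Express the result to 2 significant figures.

L/L_☉ ≈ 130

d = 1/p = 1/0.0218″ = 45.87 pc
M = m − 5 log₁₀ d + 5 = 2.82 − 5·1.6615 + 5 = -0.488
M − M_☉ = -0.488 − 4.83 = -5.318
L/L_☉ = 10^(−0.4 × -5.318) = 134.0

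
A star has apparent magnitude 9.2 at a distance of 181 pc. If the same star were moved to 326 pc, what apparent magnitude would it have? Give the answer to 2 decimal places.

m ≈ 10.48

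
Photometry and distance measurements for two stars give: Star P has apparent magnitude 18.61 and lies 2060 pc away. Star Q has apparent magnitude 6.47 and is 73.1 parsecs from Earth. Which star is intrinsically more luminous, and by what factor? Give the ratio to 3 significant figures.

Star P: M = m − 5 log₁₀ d + 5 = 18.61 − 5·3.3139 + 5 = 7.041
Star Q: M = m − 5 log₁₀ d + 5 = 6.47 − 5·1.8639 + 5 = 2.150
ΔM = M_P − M_Q = 7.041 − (2.150) = 4.890; smaller M is more luminous → Star Q.
L ratio = 10^(0.4 |ΔM|) = 10^1.956 = 90.39

Star Q is more luminous, by a factor of 90.4.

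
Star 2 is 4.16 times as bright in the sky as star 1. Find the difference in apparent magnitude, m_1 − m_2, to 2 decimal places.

m_1 − m_2 ≈ 1.55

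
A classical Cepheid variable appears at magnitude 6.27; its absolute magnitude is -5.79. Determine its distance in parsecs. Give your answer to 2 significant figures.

Distance modulus: m − M = 6.27 − (-5.79) = 12.060
m − M = 5 log₁₀ d − 5
log₁₀ d = (m − M)/5 + 1 = 3.4120
d = 10^3.4120 = 2582 pc

d ≈ 2600 pc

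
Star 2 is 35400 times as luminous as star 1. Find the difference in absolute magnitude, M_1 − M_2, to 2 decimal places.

Pogson: ΔM = −2.5 log₁₀(ratio) = −2.5 log₁₀(35400) = −2.5 × 4.5490 = -11.373
Star 2 is brighter so has the smaller magnitude: M_1 − M_2 is positive.

M_1 − M_2 ≈ 11.37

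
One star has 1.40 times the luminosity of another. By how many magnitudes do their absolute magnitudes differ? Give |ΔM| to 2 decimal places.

|ΔM| ≈ 0.37

Pogson: ΔM = −2.5 log₁₀(ratio) = −2.5 log₁₀(1.40) = −2.5 × 0.1461 = -0.365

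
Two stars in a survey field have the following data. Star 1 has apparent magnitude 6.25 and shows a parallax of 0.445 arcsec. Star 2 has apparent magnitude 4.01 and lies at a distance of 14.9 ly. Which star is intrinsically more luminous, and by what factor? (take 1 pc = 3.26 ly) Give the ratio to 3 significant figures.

Star 2 is more luminous, by a factor of 32.6.

Star 1: d = 1/p = 1/0.445″ = 2.247 pc
Star 1: M = m − 5 log₁₀ d + 5 = 6.25 − 5·0.3516 + 5 = 9.492
Star 2: d = 14.9 ly / 3.26 = 4.571 pc
Star 2: M = m − 5 log₁₀ d + 5 = 4.01 − 5·0.6600 + 5 = 5.710
ΔM = M_1 − M_2 = 9.492 − (5.710) = 3.782; smaller M is more luminous → Star 2.
L ratio = 10^(0.4 |ΔM|) = 10^1.513 = 32.56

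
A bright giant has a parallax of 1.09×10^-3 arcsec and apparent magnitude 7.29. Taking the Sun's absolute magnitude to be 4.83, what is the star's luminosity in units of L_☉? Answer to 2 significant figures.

d = 1/p = 1/1.09×10^-3″ = 917.4 pc
M = m − 5 log₁₀ d + 5 = 7.29 − 5·2.9626 + 5 = -2.523
M − M_☉ = -2.523 − 4.83 = -7.353
L/L_☉ = 10^(−0.4 × -7.353) = 873.3

L/L_☉ ≈ 870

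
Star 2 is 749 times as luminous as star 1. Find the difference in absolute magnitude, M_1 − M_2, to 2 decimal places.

Pogson: ΔM = −2.5 log₁₀(ratio) = −2.5 log₁₀(749) = −2.5 × 2.8745 = -7.186
Star 2 is brighter so has the smaller magnitude: M_1 − M_2 is positive.

M_1 − M_2 ≈ 7.19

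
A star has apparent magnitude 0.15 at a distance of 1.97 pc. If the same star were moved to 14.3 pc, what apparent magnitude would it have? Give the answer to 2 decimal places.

Flux ∝ 1/d², so Δm = 5 log₁₀(d₂/d₁) = 5 log₁₀(14.3/1.97) = 4.304
m₂ = m₁ + Δm = 0.15 + (4.304) = 4.454

m ≈ 4.45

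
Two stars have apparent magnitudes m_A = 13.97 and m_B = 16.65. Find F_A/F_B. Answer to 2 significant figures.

F_A/F_B ≈ 12

Magnitude difference = -2.68
Flux ratio = 10^(−0.4 Δm) = 10^(−0.4 × -2.68) = 10^1.072 = 11.80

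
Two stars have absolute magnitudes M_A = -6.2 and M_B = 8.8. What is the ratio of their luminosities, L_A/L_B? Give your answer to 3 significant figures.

ΔM = M_A − M_B = -15.0
L_A/L_B = 10^(−0.4 ΔM) = 10^6.000 = 1.000×10^6

L_A/L_B ≈ 1.00×10^6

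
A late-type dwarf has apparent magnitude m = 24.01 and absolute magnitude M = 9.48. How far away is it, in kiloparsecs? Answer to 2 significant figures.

d ≈ 8.1 kpc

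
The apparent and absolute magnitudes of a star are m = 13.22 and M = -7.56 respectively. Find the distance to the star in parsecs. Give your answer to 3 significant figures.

d ≈ 143000 pc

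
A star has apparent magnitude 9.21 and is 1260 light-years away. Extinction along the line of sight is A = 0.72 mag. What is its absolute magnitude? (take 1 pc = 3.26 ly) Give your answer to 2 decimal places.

M ≈ 0.55

d = 1260 ly / 3.26 = 386.5 pc
5 log₁₀(d/10 pc) = 5 log₁₀(386.5) − 5 = 7.936
M = m − 5 log₁₀(d/10) − A = 9.21 − 7.936 − 0.72 = 0.554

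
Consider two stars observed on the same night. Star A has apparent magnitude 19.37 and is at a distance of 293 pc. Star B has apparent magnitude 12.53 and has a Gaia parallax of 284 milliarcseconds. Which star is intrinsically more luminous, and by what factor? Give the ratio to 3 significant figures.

Star A: M = m − 5 log₁₀ d + 5 = 19.37 − 5·2.4669 + 5 = 12.036
Star B: p = 284 mas = 0.284″ → d = 1/p = 3.521 pc
Star B: M = m − 5 log₁₀ d + 5 = 12.53 − 5·0.5467 + 5 = 14.797
ΔM = M_A − M_B = 12.036 − (14.797) = -2.761; smaller M is more luminous → Star A.
L ratio = 10^(0.4 |ΔM|) = 10^1.104 = 12.72

Star A is more luminous, by a factor of 12.7.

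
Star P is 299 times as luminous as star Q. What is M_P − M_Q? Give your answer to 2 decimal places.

Pogson: ΔM = −2.5 log₁₀(ratio) = −2.5 log₁₀(299) = −2.5 × 2.4757 = -6.189
Star P is brighter, so it has the smaller magnitude: the difference is negative.

M_P − M_Q ≈ -6.19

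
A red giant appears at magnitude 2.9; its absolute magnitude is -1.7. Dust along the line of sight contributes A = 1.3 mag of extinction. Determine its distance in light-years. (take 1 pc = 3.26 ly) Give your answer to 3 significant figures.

d ≈ 149 ly

m − M = 5 log₁₀(d/10 pc) + A  ⇒  2.9 − (-1.7) − 1.3 = 5 log₁₀(d/10)
3.300 = 5 log₁₀(d/10)
log₁₀ d = (m − M − A)/5 + 1 = 1.6600
d = 10^1.6600 = 45.71 pc
= 149.0 ly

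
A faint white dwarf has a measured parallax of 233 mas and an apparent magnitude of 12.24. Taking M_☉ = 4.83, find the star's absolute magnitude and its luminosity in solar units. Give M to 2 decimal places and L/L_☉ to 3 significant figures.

d = 1/p = 1000/233 mas = 4.292 pc
M = m − 5 log₁₀ d + 5 = 12.24 − 5·0.6326 + 5 = 14.077
M − M_☉ = 14.077 − 4.83 = 9.247
L/L_☉ = 10^(−0.4 × 9.247) = 2.001×10^-4

M ≈ 14.08; L/L_☉ ≈ 2.00×10^-4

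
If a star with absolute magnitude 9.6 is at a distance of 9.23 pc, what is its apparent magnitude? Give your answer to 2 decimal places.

m ≈ 9.43

m = M + 5 log₁₀ d − 5 = 9.6 + 5·0.9652 − 5 = 9.426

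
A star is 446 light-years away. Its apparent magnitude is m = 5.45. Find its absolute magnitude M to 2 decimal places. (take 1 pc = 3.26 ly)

d = 446 ly / 3.26 = 136.8 pc
5 log₁₀(d/10 pc) = 5 log₁₀(136.8) − 5 = 5.681
M = m − 5 log₁₀(d/10) = 5.45 − 5.681 = -0.231

M ≈ -0.23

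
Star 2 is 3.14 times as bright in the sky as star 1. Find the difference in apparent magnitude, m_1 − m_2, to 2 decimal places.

m_1 − m_2 ≈ 1.24

Pogson: Δm = −2.5 log₁₀(ratio) = −2.5 log₁₀(3.14) = −2.5 × 0.4969 = -1.242
Star 2 is brighter so has the smaller magnitude: m_1 − m_2 is positive.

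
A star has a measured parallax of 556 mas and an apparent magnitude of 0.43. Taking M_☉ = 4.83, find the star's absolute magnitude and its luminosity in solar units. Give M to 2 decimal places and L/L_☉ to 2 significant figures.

M ≈ 4.16; L/L_☉ ≈ 1.9

d = 1/p = 1000/556 mas = 1.799 pc
M = m − 5 log₁₀ d + 5 = 0.43 − 5·0.2549 + 5 = 4.155
M − M_☉ = 4.155 − 4.83 = -0.675
L/L_☉ = 10^(−0.4 × -0.675) = 1.861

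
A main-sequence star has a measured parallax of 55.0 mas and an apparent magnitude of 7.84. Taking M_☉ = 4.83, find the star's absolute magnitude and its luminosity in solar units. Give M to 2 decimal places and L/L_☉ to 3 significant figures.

d = 1/p = 1000/55.0 mas = 18.18 pc
M = m − 5 log₁₀ d + 5 = 7.84 − 5·1.2596 + 5 = 6.542
M − M_☉ = 6.542 − 4.83 = 1.712
L/L_☉ = 10^(−0.4 × 1.712) = 0.2067

M ≈ 6.54; L/L_☉ ≈ 0.207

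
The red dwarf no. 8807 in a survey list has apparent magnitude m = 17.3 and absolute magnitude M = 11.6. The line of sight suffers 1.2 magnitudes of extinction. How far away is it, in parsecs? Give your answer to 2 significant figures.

d ≈ 79 pc

m − M = 5 log₁₀(d/10 pc) + A  ⇒  17.3 − (11.6) − 1.2 = 5 log₁₀(d/10)
4.500 = 5 log₁₀(d/10)
log₁₀ d = (m − M − A)/5 + 1 = 1.9000
d = 10^1.9000 = 79.43 pc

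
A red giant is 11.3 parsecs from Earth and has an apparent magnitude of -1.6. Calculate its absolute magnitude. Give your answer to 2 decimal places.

5 log₁₀(d/10 pc) = 5 log₁₀(11.30) − 5 = 0.265
M = m − 5 log₁₀(d/10) = -1.6 − 0.265 = -1.865

M ≈ -1.87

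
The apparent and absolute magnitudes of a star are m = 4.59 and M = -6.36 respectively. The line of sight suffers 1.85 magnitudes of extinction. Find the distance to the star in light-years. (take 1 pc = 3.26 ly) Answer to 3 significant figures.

d ≈ 2150 ly

m − M = 5 log₁₀(d/10 pc) + A  ⇒  4.59 − (-6.36) − 1.85 = 5 log₁₀(d/10)
9.100 = 5 log₁₀(d/10)
log₁₀ d = (m − M − A)/5 + 1 = 2.8200
d = 10^2.8200 = 660.7 pc
= 2154 ly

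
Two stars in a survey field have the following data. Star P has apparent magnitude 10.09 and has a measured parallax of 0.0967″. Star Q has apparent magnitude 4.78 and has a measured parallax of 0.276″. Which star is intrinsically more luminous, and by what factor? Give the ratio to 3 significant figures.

Star P: d = 1/p = 1/0.0967″ = 10.34 pc
Star P: M = m − 5 log₁₀ d + 5 = 10.09 − 5·1.0146 + 5 = 10.017
Star Q: d = 1/p = 1/0.276″ = 3.623 pc
Star Q: M = m − 5 log₁₀ d + 5 = 4.78 − 5·0.5591 + 5 = 6.985
ΔM = M_P − M_Q = 10.017 − (6.985) = 3.033; smaller M is more luminous → Star Q.
L ratio = 10^(0.4 |ΔM|) = 10^1.213 = 16.33

Star Q is more luminous, by a factor of 16.3.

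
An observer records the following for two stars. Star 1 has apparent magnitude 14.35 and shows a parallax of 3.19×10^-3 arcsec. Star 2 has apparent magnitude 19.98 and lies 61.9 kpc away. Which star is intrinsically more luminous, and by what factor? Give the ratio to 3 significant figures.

Star 2 is more luminous, by a factor of 218.

Star 1: d = 1/p = 1/3.19×10^-3″ = 313.5 pc
Star 1: M = m − 5 log₁₀ d + 5 = 14.35 − 5·2.4962 + 5 = 6.869
Star 2: d = 61.9 kpc = 61900 pc
Star 2: M = m − 5 log₁₀ d + 5 = 19.98 − 5·4.7917 + 5 = 1.022
ΔM = M_1 − M_2 = 6.869 − (1.022) = 5.847; smaller M is more luminous → Star 2.
L ratio = 10^(0.4 |ΔM|) = 10^2.339 = 218.3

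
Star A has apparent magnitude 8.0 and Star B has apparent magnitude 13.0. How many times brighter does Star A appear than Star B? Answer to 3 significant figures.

100

Magnitude difference = -5.0
Flux ratio = 10^(−0.4 Δm) = 10^(−0.4 × -5.0) = 10^2.000 = 100.0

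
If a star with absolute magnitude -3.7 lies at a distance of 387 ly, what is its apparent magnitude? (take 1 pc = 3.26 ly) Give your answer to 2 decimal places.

m ≈ 1.67

d = 387 ly / 3.26 = 118.7 pc
m = M + 5 log₁₀ d − 5 = -3.7 + 5·2.0745 − 5 = 1.672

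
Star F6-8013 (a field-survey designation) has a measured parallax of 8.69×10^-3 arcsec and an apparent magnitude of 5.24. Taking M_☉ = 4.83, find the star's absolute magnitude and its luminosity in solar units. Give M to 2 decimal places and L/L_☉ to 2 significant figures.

d = 1/p = 1/8.69×10^-3″ = 115.1 pc
M = m − 5 log₁₀ d + 5 = 5.24 − 5·2.0610 + 5 = -0.065
M − M_☉ = -0.065 − 4.83 = -4.895
L/L_☉ = 10^(−0.4 × -4.895) = 90.77

M ≈ -0.06; L/L_☉ ≈ 91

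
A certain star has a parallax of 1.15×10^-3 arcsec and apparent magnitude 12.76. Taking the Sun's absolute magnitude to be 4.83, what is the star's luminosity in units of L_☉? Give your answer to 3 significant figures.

d = 1/p = 1/1.15×10^-3″ = 869.6 pc
M = m − 5 log₁₀ d + 5 = 12.76 − 5·2.9393 + 5 = 3.063
M − M_☉ = 3.063 − 4.83 = -1.767
L/L_☉ = 10^(−0.4 × -1.767) = 5.089

L/L_☉ ≈ 5.09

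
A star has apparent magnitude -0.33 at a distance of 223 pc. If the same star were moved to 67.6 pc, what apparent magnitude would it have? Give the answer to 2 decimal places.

Flux ∝ 1/d², so Δm = 5 log₁₀(d₂/d₁) = 5 log₁₀(67.6/223) = -2.592
m₂ = m₁ + Δm = -0.33 + (-2.592) = -2.922

m ≈ -2.92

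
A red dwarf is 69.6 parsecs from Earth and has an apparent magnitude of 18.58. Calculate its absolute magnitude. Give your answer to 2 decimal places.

5 log₁₀(d/10 pc) = 5 log₁₀(69.60) − 5 = 4.213
M = m − 5 log₁₀(d/10) = 18.58 − 4.213 = 14.367

M ≈ 14.37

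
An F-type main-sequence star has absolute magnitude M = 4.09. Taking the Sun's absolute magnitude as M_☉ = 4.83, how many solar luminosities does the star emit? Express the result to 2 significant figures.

L/L_☉ ≈ 2.0

M − M_☉ = 4.09 − 4.83 = -0.740
L/L_☉ = 10^(−0.4 (M − M_☉)) = 10^0.296 = 1.977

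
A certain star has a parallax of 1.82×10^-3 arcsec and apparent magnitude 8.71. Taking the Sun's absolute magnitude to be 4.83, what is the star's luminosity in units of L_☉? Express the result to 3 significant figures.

d = 1/p = 1/1.82×10^-3″ = 549.5 pc
M = m − 5 log₁₀ d + 5 = 8.71 − 5·2.7399 + 5 = 0.010
M − M_☉ = 0.010 − 4.83 = -4.820
L/L_☉ = 10^(−0.4 × -4.820) = 84.69

L/L_☉ ≈ 84.7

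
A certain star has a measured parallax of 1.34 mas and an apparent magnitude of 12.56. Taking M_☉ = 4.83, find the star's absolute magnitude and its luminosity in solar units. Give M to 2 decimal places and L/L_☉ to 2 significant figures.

M ≈ 3.20; L/L_☉ ≈ 4.5

d = 1/p = 1000/1.34 mas = 746.3 pc
M = m − 5 log₁₀ d + 5 = 12.56 − 5·2.8729 + 5 = 3.196
M − M_☉ = 3.196 − 4.83 = -1.634
L/L_☉ = 10^(−0.4 × -1.634) = 4.506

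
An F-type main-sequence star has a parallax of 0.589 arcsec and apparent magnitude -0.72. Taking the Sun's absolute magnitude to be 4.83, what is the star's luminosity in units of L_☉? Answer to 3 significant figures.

L/L_☉ ≈ 4.78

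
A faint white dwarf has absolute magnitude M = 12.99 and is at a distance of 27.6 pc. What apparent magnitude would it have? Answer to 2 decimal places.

m = M + 5 log₁₀ d − 5 = 12.99 + 5·1.4409 − 5 = 15.195

m ≈ 15.19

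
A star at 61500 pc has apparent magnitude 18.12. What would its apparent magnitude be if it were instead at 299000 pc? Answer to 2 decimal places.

Flux ∝ 1/d², so Δm = 5 log₁₀(d₂/d₁) = 5 log₁₀(299000/61500) = 3.434
m₂ = m₁ + Δm = 18.12 + (3.434) = 21.554

m ≈ 21.55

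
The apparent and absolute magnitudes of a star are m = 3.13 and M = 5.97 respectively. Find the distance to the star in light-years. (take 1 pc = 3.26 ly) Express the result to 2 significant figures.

d ≈ 8.8 ly

Distance modulus: m − M = 3.13 − (5.97) = -2.840
m − M = 5 log₁₀ d − 5
log₁₀ d = (m − M)/5 + 1 = 0.4320
d = 10^0.4320 = 2.704 pc
= 8.815 ly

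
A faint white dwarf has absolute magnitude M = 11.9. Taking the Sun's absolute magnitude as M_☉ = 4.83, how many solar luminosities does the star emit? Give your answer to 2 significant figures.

M − M_☉ = 11.9 − 4.83 = 7.070
L/L_☉ = 10^(−0.4 (M − M_☉)) = 10^-2.828 = 1.486×10^-3

L/L_☉ ≈ 1.5×10^-3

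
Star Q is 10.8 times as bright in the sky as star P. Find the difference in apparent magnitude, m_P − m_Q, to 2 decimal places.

Pogson: Δm = −2.5 log₁₀(ratio) = −2.5 log₁₀(10.8) = −2.5 × 1.0334 = -2.584
Star Q is brighter so has the smaller magnitude: m_P − m_Q is positive.

m_P − m_Q ≈ 2.58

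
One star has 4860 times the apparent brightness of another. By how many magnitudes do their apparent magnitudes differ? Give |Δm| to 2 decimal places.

|Δm| ≈ 9.22

Pogson: Δm = −2.5 log₁₀(ratio) = −2.5 log₁₀(4860) = −2.5 × 3.6866 = -9.217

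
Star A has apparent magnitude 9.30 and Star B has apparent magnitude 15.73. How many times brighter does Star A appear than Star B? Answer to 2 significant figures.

370

Magnitude difference = -6.43
Flux ratio = 10^(−0.4 Δm) = 10^(−0.4 × -6.43) = 10^2.572 = 373.3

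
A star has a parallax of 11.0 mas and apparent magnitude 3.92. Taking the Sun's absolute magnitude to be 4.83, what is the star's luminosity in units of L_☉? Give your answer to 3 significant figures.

L/L_☉ ≈ 191

d = 1/p = 1000/11.0 mas = 90.91 pc
M = m − 5 log₁₀ d + 5 = 3.92 − 5·1.9586 + 5 = -0.873
M − M_☉ = -0.873 − 4.83 = -5.703
L/L_☉ = 10^(−0.4 × -5.703) = 191.1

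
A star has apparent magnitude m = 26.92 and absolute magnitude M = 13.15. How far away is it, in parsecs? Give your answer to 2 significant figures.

d ≈ 5700 pc

Distance modulus: m − M = 26.92 − (13.15) = 13.770
m − M = 5 log₁₀ d − 5
log₁₀ d = (m − M)/5 + 1 = 3.7540
d = 10^3.7540 = 5675 pc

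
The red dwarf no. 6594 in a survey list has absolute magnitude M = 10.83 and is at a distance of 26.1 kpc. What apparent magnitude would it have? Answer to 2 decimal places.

d = 26.1 kpc = 26100 pc
m = M + 5 log₁₀ d − 5 = 10.83 + 5·4.4166 − 5 = 27.913

m ≈ 27.91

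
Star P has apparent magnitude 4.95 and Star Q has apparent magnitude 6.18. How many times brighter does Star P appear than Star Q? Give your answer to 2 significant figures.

3.1

Magnitude difference = -1.23
Flux ratio = 10^(−0.4 Δm) = 10^(−0.4 × -1.23) = 10^0.492 = 3.105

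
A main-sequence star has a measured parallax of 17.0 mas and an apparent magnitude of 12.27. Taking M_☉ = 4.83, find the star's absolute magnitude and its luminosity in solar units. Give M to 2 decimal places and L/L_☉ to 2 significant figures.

d = 1/p = 1000/17.0 mas = 58.82 pc
M = m − 5 log₁₀ d + 5 = 12.27 − 5·1.7696 + 5 = 8.422
M − M_☉ = 8.422 − 4.83 = 3.592
L/L_☉ = 10^(−0.4 × 3.592) = 0.03657

M ≈ 8.42; L/L_☉ ≈ 0.037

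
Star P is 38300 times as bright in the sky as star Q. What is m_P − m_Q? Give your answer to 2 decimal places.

m_P − m_Q ≈ -11.46

Pogson: Δm = −2.5 log₁₀(ratio) = −2.5 log₁₀(38300) = −2.5 × 4.5832 = -11.458
Star P is brighter, so it has the smaller magnitude: the difference is negative.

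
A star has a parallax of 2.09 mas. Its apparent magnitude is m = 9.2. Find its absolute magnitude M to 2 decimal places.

M ≈ 0.80

p = 2.09 mas = 2.09×10^-3″ → d = 1/p = 478.5 pc
5 log₁₀(d/10 pc) = 5 log₁₀(478.5) − 5 = 8.399
M = m − 5 log₁₀(d/10) = 9.2 − 8.399 = 0.801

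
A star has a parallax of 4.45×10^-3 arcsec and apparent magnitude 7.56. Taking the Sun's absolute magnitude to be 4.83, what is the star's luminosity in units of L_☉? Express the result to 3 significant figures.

d = 1/p = 1/4.45×10^-3″ = 224.7 pc
M = m − 5 log₁₀ d + 5 = 7.56 − 5·2.3516 + 5 = 0.802
M − M_☉ = 0.802 − 4.83 = -4.028
L/L_☉ = 10^(−0.4 × -4.028) = 40.86

L/L_☉ ≈ 40.9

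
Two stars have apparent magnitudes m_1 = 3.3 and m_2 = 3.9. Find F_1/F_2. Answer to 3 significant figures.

Magnitude difference = -0.6
Flux ratio = 10^(−0.4 Δm) = 10^(−0.4 × -0.6) = 10^0.240 = 1.738

F_1/F_2 ≈ 1.74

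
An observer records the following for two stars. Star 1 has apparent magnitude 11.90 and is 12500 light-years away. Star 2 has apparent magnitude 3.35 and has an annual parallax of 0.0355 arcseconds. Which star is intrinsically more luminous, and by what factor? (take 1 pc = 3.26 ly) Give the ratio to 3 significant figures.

Star 1: d = 12500 ly / 3.26 = 3834 pc
Star 1: M = m − 5 log₁₀ d + 5 = 11.90 − 5·3.5837 + 5 = -1.018
Star 2: d = 1/p = 1/0.0355″ = 28.17 pc
Star 2: M = m − 5 log₁₀ d + 5 = 3.35 − 5·1.4498 + 5 = 1.101
ΔM = M_1 − M_2 = -1.018 − (1.101) = -2.120; smaller M is more luminous → Star 1.
L ratio = 10^(0.4 |ΔM|) = 10^0.848 = 7.044

Star 1 is more luminous, by a factor of 7.04.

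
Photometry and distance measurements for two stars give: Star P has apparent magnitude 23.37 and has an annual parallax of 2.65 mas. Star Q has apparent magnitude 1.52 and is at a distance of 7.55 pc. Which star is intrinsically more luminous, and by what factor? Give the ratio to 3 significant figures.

Star P: p = 2.65 mas = 2.65×10^-3″ → d = 1/p = 377.4 pc
Star P: M = m − 5 log₁₀ d + 5 = 23.37 − 5·2.5768 + 5 = 15.486
Star Q: M = m − 5 log₁₀ d + 5 = 1.52 − 5·0.8779 + 5 = 2.130
ΔM = M_P − M_Q = 15.486 − (2.130) = 13.356; smaller M is more luminous → Star Q.
L ratio = 10^(0.4 |ΔM|) = 10^5.342 = 220000

Star Q is more luminous, by a factor of 220000.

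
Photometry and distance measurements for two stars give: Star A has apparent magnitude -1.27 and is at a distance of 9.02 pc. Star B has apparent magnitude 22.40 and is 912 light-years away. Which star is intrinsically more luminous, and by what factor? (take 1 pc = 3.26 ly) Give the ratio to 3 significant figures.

Star A is more luminous, by a factor of 3.05×10^6.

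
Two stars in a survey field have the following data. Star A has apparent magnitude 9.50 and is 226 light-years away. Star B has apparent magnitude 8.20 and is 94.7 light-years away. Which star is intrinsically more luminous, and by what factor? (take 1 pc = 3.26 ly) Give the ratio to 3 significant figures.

Star A: d = 226 ly / 3.26 = 69.33 pc
Star A: M = m − 5 log₁₀ d + 5 = 9.50 − 5·1.8409 + 5 = 5.296
Star B: d = 94.7 ly / 3.26 = 29.05 pc
Star B: M = m − 5 log₁₀ d + 5 = 8.20 − 5·1.4631 + 5 = 5.884
ΔM = M_A − M_B = 5.296 − (5.884) = -0.589; smaller M is more luminous → Star A.
L ratio = 10^(0.4 |ΔM|) = 10^0.236 = 1.720

Star A is more luminous, by a factor of 1.72.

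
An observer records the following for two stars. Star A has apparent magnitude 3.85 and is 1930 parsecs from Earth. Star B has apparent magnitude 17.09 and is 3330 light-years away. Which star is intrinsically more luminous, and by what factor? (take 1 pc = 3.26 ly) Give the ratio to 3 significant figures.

Star A: M = m − 5 log₁₀ d + 5 = 3.85 − 5·3.2856 + 5 = -7.578
Star B: d = 3330 ly / 3.26 = 1021 pc
Star B: M = m − 5 log₁₀ d + 5 = 17.09 − 5·3.0092 + 5 = 7.044
ΔM = M_A − M_B = -7.578 − (7.044) = -14.622; smaller M is more luminous → Star A.
L ratio = 10^(0.4 |ΔM|) = 10^5.849 = 705800

Star A is more luminous, by a factor of 706000.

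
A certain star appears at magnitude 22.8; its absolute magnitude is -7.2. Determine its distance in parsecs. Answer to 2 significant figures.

d ≈ 1.0×10^7 pc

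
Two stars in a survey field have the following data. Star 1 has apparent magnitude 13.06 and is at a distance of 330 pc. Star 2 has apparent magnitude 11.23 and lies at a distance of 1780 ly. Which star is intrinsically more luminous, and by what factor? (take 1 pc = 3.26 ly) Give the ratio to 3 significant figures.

Star 1: M = m − 5 log₁₀ d + 5 = 13.06 − 5·2.5185 + 5 = 5.467
Star 2: d = 1780 ly / 3.26 = 546.0 pc
Star 2: M = m − 5 log₁₀ d + 5 = 11.23 − 5·2.7372 + 5 = 2.544
ΔM = M_1 − M_2 = 5.467 − (2.544) = 2.923; smaller M is more luminous → Star 2.
L ratio = 10^(0.4 |ΔM|) = 10^1.169 = 14.77

Star 2 is more luminous, by a factor of 14.8.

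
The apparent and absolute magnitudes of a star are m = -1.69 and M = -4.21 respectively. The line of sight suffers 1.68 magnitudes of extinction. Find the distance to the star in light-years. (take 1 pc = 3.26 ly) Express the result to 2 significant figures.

m − M = 5 log₁₀(d/10 pc) + A  ⇒  -1.69 − (-4.21) − 1.68 = 5 log₁₀(d/10)
0.840 = 5 log₁₀(d/10)
log₁₀ d = (m − M − A)/5 + 1 = 1.1680
d = 10^1.1680 = 14.72 pc
= 48.00 ly

d ≈ 48 ly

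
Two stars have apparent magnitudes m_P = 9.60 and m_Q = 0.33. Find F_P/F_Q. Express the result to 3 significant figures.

F_P/F_Q ≈ 1.96×10^-4

Magnitude difference = 9.27
Flux ratio = 10^(−0.4 Δm) = 10^(−0.4 × 9.27) = 10^-3.708 = 1.959×10^-4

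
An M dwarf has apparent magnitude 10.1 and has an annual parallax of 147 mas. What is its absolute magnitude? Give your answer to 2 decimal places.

M ≈ 10.94

p = 147 mas = 0.147″ → d = 1/p = 6.803 pc
5 log₁₀(d/10 pc) = 5 log₁₀(6.803) − 5 = -0.837
M = m − 5 log₁₀(d/10) = 10.1 + 0.837 = 10.937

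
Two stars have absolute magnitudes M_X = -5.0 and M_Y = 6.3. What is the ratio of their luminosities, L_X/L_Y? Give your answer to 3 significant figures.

ΔM = M_X − M_Y = -11.3
L_X/L_Y = 10^(−0.4 ΔM) = 10^4.520 = 33110

L_X/L_Y ≈ 33100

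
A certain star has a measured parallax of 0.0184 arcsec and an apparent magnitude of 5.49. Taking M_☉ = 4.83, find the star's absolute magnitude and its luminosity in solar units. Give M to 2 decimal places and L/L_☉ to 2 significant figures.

d = 1/p = 1/0.0184″ = 54.35 pc
M = m − 5 log₁₀ d + 5 = 5.49 − 5·1.7352 + 5 = 1.814
M − M_☉ = 1.814 − 4.83 = -3.016
L/L_☉ = 10^(−0.4 × -3.016) = 16.08

M ≈ 1.81; L/L_☉ ≈ 16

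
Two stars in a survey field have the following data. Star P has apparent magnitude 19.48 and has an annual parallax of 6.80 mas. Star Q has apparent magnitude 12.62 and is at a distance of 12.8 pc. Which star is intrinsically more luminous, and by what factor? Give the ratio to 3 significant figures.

Star Q is more luminous, by a factor of 4.20.

Star P: p = 6.80 mas = 6.80×10^-3″ → d = 1/p = 147.1 pc
Star P: M = m − 5 log₁₀ d + 5 = 19.48 − 5·2.1675 + 5 = 13.643
Star Q: M = m − 5 log₁₀ d + 5 = 12.62 − 5·1.1072 + 5 = 12.084
ΔM = M_P − M_Q = 13.643 − (12.084) = 1.559; smaller M is more luminous → Star Q.
L ratio = 10^(0.4 |ΔM|) = 10^0.623 = 4.202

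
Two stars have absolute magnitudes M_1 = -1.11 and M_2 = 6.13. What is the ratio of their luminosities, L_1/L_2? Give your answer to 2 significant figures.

L_1/L_2 ≈ 790

ΔM = M_1 − M_2 = -7.24
L_1/L_2 = 10^(−0.4 ΔM) = 10^2.896 = 787.0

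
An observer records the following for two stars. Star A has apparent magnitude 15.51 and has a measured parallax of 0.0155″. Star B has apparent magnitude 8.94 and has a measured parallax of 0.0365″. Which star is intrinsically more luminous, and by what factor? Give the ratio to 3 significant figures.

Star B is more luminous, by a factor of 76.6.

Star A: d = 1/p = 1/0.0155″ = 64.52 pc
Star A: M = m − 5 log₁₀ d + 5 = 15.51 − 5·1.8097 + 5 = 11.462
Star B: d = 1/p = 1/0.0365″ = 27.40 pc
Star B: M = m − 5 log₁₀ d + 5 = 8.94 − 5·1.4377 + 5 = 6.751
ΔM = M_A − M_B = 11.462 − (6.751) = 4.710; smaller M is more luminous → Star B.
L ratio = 10^(0.4 |ΔM|) = 10^1.884 = 76.57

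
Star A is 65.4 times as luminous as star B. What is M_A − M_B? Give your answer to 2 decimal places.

M_A − M_B ≈ -4.54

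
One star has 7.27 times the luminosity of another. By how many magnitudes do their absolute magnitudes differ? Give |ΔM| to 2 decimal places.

|ΔM| ≈ 2.15

Pogson: ΔM = −2.5 log₁₀(ratio) = −2.5 log₁₀(7.27) = −2.5 × 0.8615 = -2.154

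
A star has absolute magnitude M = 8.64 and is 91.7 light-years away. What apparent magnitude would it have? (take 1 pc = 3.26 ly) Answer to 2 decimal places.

m ≈ 10.89

d = 91.7 ly / 3.26 = 28.13 pc
m = M + 5 log₁₀ d − 5 = 8.64 + 5·1.4492 − 5 = 10.886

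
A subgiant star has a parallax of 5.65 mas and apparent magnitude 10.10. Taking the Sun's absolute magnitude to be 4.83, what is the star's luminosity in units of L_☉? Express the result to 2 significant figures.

d = 1/p = 1000/5.65 mas = 177.0 pc
M = m − 5 log₁₀ d + 5 = 10.10 − 5·2.2480 + 5 = 3.860
M − M_☉ = 3.860 − 4.83 = -0.970
L/L_☉ = 10^(−0.4 × -0.970) = 2.443

L/L_☉ ≈ 2.4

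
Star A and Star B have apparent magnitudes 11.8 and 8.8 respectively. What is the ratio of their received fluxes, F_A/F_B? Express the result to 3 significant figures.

Δm = 11.8 − (8.8) = 3.0
Flux ratio = 10^(−0.4 Δm) = 10^(−0.4 × 3.0) = 10^-1.200 = 0.06310

F_A/F_B ≈ 0.0631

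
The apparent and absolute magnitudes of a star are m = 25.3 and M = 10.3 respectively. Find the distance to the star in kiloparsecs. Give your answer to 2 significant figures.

d ≈ 10 kpc

Distance modulus: m − M = 25.3 − (10.3) = 15.000
m − M = 5 log₁₀ d − 5
log₁₀ d = (m − M)/5 + 1 = 4.0000
d = 10^4.0000 = 10000 pc
= 10.00 kpc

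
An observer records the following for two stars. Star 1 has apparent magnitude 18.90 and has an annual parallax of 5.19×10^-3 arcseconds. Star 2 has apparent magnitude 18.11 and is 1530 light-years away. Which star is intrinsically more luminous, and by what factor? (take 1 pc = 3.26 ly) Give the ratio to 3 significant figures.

Star 1: d = 1/p = 1/5.19×10^-3″ = 192.7 pc
Star 1: M = m − 5 log₁₀ d + 5 = 18.90 − 5·2.2848 + 5 = 12.476
Star 2: d = 1530 ly / 3.26 = 469.3 pc
Star 2: M = m − 5 log₁₀ d + 5 = 18.11 − 5·2.6715 + 5 = 9.753
ΔM = M_1 − M_2 = 12.476 − (9.753) = 2.723; smaller M is more luminous → Star 2.
L ratio = 10^(0.4 |ΔM|) = 10^1.089 = 12.28

Star 2 is more luminous, by a factor of 12.3.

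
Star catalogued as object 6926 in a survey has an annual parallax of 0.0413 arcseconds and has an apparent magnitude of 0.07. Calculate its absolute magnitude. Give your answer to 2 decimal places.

M ≈ -1.85

d = 1/p = 1/0.0413″ = 24.21 pc
5 log₁₀(d/10 pc) = 5 log₁₀(24.21) − 5 = 1.920
M = m − 5 log₁₀(d/10) = 0.07 − 1.920 = -1.850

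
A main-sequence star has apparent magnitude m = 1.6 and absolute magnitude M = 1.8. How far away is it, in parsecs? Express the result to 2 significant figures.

d ≈ 9.1 pc

Distance modulus: m − M = 1.6 − (1.8) = -0.200
m − M = 5 log₁₀ d − 5
log₁₀ d = (m − M)/5 + 1 = 0.9600
d = 10^0.9600 = 9.120 pc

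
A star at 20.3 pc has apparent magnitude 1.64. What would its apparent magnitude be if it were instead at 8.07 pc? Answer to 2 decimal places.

m ≈ -0.36

Flux ∝ 1/d², so Δm = 5 log₁₀(d₂/d₁) = 5 log₁₀(8.07/20.3) = -2.003
m₂ = m₁ + Δm = 1.64 + (-2.003) = -0.363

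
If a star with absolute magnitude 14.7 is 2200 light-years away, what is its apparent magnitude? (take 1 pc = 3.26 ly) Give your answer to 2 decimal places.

m ≈ 23.85

d = 2200 ly / 3.26 = 674.8 pc
m = M + 5 log₁₀ d − 5 = 14.7 + 5·2.8292 − 5 = 23.846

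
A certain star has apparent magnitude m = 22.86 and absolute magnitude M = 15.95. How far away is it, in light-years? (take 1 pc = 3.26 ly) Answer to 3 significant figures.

d ≈ 786 ly

μ = m − M = 6.910
m − M = 5 log₁₀ d − 5
log₁₀ d = (m − M)/5 + 1 = 2.3820
d = 10^2.3820 = 241.0 pc
= 785.6 ly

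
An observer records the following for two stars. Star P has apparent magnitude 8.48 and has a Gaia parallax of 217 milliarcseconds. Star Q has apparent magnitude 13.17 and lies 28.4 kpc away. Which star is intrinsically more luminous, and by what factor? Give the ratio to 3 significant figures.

Star Q is more luminous, by a factor of 505000.

Star P: p = 217 mas = 0.217″ → d = 1/p = 4.608 pc
Star P: M = m − 5 log₁₀ d + 5 = 8.48 − 5·0.6635 + 5 = 10.162
Star Q: d = 28.4 kpc = 28400 pc
Star Q: M = m − 5 log₁₀ d + 5 = 13.17 − 5·4.4533 + 5 = -4.097
ΔM = M_P − M_Q = 10.162 − (-4.097) = 14.259; smaller M is more luminous → Star Q.
L ratio = 10^(0.4 |ΔM|) = 10^5.704 = 505300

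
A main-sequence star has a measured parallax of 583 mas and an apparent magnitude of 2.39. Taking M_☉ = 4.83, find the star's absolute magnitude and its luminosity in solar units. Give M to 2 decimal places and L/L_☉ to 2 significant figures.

M ≈ 6.22; L/L_☉ ≈ 0.28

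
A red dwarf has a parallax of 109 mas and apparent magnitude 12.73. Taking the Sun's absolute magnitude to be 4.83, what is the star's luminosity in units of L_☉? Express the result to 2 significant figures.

d = 1/p = 1000/109 mas = 9.174 pc
M = m − 5 log₁₀ d + 5 = 12.73 − 5·0.9626 + 5 = 12.917
M − M_☉ = 12.917 − 4.83 = 8.087
L/L_☉ = 10^(−0.4 × 8.087) = 5.823×10^-4

L/L_☉ ≈ 5.8×10^-4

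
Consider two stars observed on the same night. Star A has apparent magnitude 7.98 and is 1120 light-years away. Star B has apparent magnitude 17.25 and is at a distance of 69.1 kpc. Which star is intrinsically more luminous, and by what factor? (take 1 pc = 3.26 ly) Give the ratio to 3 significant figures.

Star B is more luminous, by a factor of 7.92.

Star A: d = 1120 ly / 3.26 = 343.6 pc
Star A: M = m − 5 log₁₀ d + 5 = 7.98 − 5·2.5360 + 5 = 0.300
Star B: d = 69.1 kpc = 69100 pc
Star B: M = m − 5 log₁₀ d + 5 = 17.25 − 5·4.8395 + 5 = -1.947
ΔM = M_A − M_B = 0.300 − (-1.947) = 2.247; smaller M is more luminous → Star B.
L ratio = 10^(0.4 |ΔM|) = 10^0.899 = 7.924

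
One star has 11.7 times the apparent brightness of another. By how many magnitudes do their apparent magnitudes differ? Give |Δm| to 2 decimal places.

|Δm| ≈ 2.67

Pogson: Δm = −2.5 log₁₀(ratio) = −2.5 log₁₀(11.7) = −2.5 × 1.0682 = -2.670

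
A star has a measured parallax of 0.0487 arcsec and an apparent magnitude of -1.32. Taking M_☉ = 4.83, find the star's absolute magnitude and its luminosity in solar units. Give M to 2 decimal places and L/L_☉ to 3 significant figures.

d = 1/p = 1/0.0487″ = 20.53 pc
M = m − 5 log₁₀ d + 5 = -1.32 − 5·1.3125 + 5 = -2.882
M − M_☉ = -2.882 − 4.83 = -7.712
L/L_☉ = 10^(−0.4 × -7.712) = 1216

M ≈ -2.88; L/L_☉ ≈ 1220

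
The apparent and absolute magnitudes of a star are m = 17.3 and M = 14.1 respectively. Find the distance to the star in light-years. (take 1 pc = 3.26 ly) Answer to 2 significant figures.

d ≈ 140 ly

μ = m − M = 3.200
m − M = 5 log₁₀ d − 5
log₁₀ d = (m − M)/5 + 1 = 1.6400
d = 10^1.6400 = 43.65 pc
= 142.3 ly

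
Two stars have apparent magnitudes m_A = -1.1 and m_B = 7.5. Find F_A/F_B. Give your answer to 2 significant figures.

F_A/F_B ≈ 2800

Magnitude difference = -8.6
Flux ratio = 10^(−0.4 Δm) = 10^(−0.4 × -8.6) = 10^3.440 = 2754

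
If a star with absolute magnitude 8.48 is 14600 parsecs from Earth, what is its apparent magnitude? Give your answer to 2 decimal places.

m ≈ 24.30

m = M + 5 log₁₀ d − 5 = 8.48 + 5·4.1644 − 5 = 24.302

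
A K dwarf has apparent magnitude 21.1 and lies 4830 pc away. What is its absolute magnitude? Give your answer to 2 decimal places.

M ≈ 7.68

5 log₁₀(d/10 pc) = 5 log₁₀(4830) − 5 = 13.420
M = m − 5 log₁₀(d/10) = 21.1 − 13.420 = 7.680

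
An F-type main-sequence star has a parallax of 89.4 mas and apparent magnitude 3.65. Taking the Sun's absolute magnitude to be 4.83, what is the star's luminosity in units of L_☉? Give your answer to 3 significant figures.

L/L_☉ ≈ 3.71

d = 1/p = 1000/89.4 mas = 11.19 pc
M = m − 5 log₁₀ d + 5 = 3.65 − 5·1.0487 + 5 = 3.407
M − M_☉ = 3.407 − 4.83 = -1.423
L/L_☉ = 10^(−0.4 × -1.423) = 3.710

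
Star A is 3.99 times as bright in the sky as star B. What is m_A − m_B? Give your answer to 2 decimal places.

m_A − m_B ≈ -1.50

Pogson: Δm = −2.5 log₁₀(ratio) = −2.5 log₁₀(3.99) = −2.5 × 0.6010 = -1.502
Star A is brighter, so it has the smaller magnitude: the difference is negative.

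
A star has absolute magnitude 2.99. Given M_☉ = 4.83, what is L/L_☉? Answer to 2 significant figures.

L/L_☉ ≈ 5.4

M − M_☉ = 2.99 − 4.83 = -1.840
L/L_☉ = 10^(−0.4 (M − M_☉)) = 10^0.736 = 5.445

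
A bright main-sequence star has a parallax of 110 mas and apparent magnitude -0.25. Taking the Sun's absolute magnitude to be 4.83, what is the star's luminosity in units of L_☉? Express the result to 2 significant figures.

L/L_☉ ≈ 89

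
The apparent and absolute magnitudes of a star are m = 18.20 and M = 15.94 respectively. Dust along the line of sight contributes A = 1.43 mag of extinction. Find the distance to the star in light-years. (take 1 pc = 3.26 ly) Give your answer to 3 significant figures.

m − M = 5 log₁₀(d/10 pc) + A  ⇒  18.20 − (15.94) − 1.43 = 5 log₁₀(d/10)
0.830 = 5 log₁₀(d/10)
log₁₀ d = (m − M − A)/5 + 1 = 1.1660
d = 10^1.1660 = 14.66 pc
= 47.78 ly

d ≈ 47.8 ly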